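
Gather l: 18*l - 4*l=14*l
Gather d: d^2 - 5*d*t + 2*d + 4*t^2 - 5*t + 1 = d^2 + d*(2 - 5*t) + 4*t^2 - 5*t + 1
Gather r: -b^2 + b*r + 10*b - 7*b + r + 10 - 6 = -b^2 + 3*b + r*(b + 1) + 4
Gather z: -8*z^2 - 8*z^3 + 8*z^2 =-8*z^3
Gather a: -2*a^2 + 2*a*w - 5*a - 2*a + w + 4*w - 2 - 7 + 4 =-2*a^2 + a*(2*w - 7) + 5*w - 5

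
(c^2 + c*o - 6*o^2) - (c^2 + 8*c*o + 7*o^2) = -7*c*o - 13*o^2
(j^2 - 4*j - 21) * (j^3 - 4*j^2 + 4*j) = j^5 - 8*j^4 - j^3 + 68*j^2 - 84*j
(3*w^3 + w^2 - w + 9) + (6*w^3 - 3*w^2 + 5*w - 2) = 9*w^3 - 2*w^2 + 4*w + 7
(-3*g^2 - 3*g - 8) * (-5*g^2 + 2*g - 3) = 15*g^4 + 9*g^3 + 43*g^2 - 7*g + 24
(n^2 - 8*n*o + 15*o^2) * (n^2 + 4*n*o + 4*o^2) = n^4 - 4*n^3*o - 13*n^2*o^2 + 28*n*o^3 + 60*o^4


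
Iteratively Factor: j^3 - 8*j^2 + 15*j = (j)*(j^2 - 8*j + 15) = j*(j - 3)*(j - 5)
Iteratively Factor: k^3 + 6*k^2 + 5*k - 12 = (k - 1)*(k^2 + 7*k + 12) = (k - 1)*(k + 4)*(k + 3)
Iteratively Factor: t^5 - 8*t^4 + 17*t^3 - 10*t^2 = (t)*(t^4 - 8*t^3 + 17*t^2 - 10*t) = t*(t - 2)*(t^3 - 6*t^2 + 5*t) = t^2*(t - 2)*(t^2 - 6*t + 5) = t^2*(t - 5)*(t - 2)*(t - 1)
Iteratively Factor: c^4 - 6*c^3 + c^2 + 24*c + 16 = (c - 4)*(c^3 - 2*c^2 - 7*c - 4) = (c - 4)*(c + 1)*(c^2 - 3*c - 4) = (c - 4)^2*(c + 1)*(c + 1)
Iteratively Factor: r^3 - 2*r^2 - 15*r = (r)*(r^2 - 2*r - 15) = r*(r - 5)*(r + 3)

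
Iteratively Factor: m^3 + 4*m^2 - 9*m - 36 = (m - 3)*(m^2 + 7*m + 12) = (m - 3)*(m + 3)*(m + 4)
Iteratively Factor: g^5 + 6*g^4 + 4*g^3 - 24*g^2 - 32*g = (g - 2)*(g^4 + 8*g^3 + 20*g^2 + 16*g) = (g - 2)*(g + 2)*(g^3 + 6*g^2 + 8*g) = g*(g - 2)*(g + 2)*(g^2 + 6*g + 8) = g*(g - 2)*(g + 2)*(g + 4)*(g + 2)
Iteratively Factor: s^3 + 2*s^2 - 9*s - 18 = (s - 3)*(s^2 + 5*s + 6) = (s - 3)*(s + 2)*(s + 3)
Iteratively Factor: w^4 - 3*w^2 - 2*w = (w + 1)*(w^3 - w^2 - 2*w) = (w - 2)*(w + 1)*(w^2 + w) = w*(w - 2)*(w + 1)*(w + 1)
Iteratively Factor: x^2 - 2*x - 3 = (x + 1)*(x - 3)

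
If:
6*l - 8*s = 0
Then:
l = 4*s/3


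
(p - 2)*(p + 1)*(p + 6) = p^3 + 5*p^2 - 8*p - 12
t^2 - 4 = (t - 2)*(t + 2)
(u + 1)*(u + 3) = u^2 + 4*u + 3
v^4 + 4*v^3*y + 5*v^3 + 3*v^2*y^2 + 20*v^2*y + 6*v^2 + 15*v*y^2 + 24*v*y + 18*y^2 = (v + 2)*(v + 3)*(v + y)*(v + 3*y)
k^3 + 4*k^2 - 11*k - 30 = (k - 3)*(k + 2)*(k + 5)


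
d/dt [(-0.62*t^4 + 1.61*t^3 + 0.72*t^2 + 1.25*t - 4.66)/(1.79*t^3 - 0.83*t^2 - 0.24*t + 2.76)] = (-1.1098*t^6 + 1.0292*t^5 - 2.1787*t^4 - 12.0926*t^3 + 39.2197*t^2 - 3.7612*t + 2.3316)/(3.2041*t^6 - 2.9714*t^5 - 0.1703*t^4 + 10.2792*t^3 - 4.524*t^2 - 1.3248*t + 7.6176)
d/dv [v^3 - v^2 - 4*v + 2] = 3*v^2 - 2*v - 4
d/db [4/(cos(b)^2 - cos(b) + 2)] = 4*(2*cos(b) - 1)*sin(b)/(sin(b)^2 + cos(b) - 3)^2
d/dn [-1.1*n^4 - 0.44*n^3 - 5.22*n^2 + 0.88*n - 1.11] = -4.4*n^3 - 1.32*n^2 - 10.44*n + 0.88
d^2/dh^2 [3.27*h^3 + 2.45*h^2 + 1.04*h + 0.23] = 19.62*h + 4.9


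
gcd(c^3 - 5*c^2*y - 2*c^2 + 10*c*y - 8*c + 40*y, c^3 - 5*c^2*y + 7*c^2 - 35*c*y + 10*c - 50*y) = -c^2 + 5*c*y - 2*c + 10*y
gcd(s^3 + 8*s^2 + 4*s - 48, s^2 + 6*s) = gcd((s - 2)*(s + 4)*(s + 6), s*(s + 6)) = s + 6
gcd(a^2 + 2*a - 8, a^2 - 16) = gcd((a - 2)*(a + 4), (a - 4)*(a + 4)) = a + 4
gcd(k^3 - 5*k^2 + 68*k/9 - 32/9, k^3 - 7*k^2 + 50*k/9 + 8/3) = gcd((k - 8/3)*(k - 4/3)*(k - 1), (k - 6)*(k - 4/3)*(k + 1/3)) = k - 4/3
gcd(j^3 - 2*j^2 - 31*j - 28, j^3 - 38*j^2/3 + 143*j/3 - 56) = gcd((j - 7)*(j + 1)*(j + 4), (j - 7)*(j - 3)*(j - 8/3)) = j - 7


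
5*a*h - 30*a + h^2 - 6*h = (5*a + h)*(h - 6)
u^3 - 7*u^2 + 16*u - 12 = (u - 3)*(u - 2)^2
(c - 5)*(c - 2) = c^2 - 7*c + 10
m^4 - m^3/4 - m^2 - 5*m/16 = m*(m - 5/4)*(m + 1/2)^2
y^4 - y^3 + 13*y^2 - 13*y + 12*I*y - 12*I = (y - 4*I)*(y + 3*I)*(-I*y + 1)*(I*y - I)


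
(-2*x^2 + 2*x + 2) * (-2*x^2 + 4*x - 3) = 4*x^4 - 12*x^3 + 10*x^2 + 2*x - 6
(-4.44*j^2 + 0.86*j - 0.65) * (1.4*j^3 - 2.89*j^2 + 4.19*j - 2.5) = -6.216*j^5 + 14.0356*j^4 - 21.999*j^3 + 16.5819*j^2 - 4.8735*j + 1.625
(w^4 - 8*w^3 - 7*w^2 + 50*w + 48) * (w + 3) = w^5 - 5*w^4 - 31*w^3 + 29*w^2 + 198*w + 144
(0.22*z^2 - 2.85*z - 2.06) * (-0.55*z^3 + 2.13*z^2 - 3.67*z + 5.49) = -0.121*z^5 + 2.0361*z^4 - 5.7449*z^3 + 7.2795*z^2 - 8.0863*z - 11.3094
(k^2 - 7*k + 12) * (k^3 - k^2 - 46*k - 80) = k^5 - 8*k^4 - 27*k^3 + 230*k^2 + 8*k - 960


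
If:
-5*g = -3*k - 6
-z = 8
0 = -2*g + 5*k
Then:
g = 30/19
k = 12/19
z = -8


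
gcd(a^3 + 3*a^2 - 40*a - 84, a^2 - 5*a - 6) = a - 6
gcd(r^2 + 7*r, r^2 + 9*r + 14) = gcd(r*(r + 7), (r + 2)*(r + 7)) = r + 7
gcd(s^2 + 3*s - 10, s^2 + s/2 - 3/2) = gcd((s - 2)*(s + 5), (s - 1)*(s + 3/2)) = 1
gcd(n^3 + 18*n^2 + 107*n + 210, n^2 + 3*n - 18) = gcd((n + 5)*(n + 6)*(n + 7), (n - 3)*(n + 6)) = n + 6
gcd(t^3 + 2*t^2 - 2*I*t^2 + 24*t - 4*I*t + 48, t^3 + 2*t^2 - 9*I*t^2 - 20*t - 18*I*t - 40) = t + 2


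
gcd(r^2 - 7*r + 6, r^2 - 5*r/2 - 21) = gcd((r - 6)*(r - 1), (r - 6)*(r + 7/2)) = r - 6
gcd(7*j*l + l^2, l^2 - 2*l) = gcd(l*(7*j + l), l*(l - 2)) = l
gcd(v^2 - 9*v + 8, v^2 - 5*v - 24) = v - 8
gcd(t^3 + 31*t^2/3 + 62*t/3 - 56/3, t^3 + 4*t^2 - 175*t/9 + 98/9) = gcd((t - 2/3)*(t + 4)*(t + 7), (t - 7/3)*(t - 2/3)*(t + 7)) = t^2 + 19*t/3 - 14/3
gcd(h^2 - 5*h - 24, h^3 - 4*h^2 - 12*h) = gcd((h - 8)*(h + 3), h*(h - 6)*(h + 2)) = 1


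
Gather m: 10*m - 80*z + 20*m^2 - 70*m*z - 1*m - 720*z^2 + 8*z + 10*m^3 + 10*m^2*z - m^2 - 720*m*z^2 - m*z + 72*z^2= 10*m^3 + m^2*(10*z + 19) + m*(-720*z^2 - 71*z + 9) - 648*z^2 - 72*z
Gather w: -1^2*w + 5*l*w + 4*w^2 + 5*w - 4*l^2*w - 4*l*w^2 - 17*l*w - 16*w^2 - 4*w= w^2*(-4*l - 12) + w*(-4*l^2 - 12*l)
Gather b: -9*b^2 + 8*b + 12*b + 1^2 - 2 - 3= -9*b^2 + 20*b - 4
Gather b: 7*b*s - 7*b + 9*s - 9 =b*(7*s - 7) + 9*s - 9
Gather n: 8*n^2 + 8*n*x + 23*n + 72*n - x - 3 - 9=8*n^2 + n*(8*x + 95) - x - 12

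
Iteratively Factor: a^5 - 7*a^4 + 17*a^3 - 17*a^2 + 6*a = (a - 1)*(a^4 - 6*a^3 + 11*a^2 - 6*a) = (a - 1)^2*(a^3 - 5*a^2 + 6*a) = (a - 2)*(a - 1)^2*(a^2 - 3*a) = (a - 3)*(a - 2)*(a - 1)^2*(a)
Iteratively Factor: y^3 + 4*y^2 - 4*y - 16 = (y - 2)*(y^2 + 6*y + 8) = (y - 2)*(y + 2)*(y + 4)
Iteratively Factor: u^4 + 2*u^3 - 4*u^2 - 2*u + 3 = (u + 1)*(u^3 + u^2 - 5*u + 3) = (u - 1)*(u + 1)*(u^2 + 2*u - 3) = (u - 1)*(u + 1)*(u + 3)*(u - 1)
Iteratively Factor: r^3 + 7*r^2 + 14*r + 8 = (r + 2)*(r^2 + 5*r + 4) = (r + 2)*(r + 4)*(r + 1)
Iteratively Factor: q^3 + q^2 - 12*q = (q)*(q^2 + q - 12) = q*(q - 3)*(q + 4)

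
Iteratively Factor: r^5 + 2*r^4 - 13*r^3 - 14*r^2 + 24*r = (r - 1)*(r^4 + 3*r^3 - 10*r^2 - 24*r) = (r - 1)*(r + 4)*(r^3 - r^2 - 6*r) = (r - 3)*(r - 1)*(r + 4)*(r^2 + 2*r) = (r - 3)*(r - 1)*(r + 2)*(r + 4)*(r)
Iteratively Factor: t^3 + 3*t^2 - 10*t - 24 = (t + 2)*(t^2 + t - 12) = (t + 2)*(t + 4)*(t - 3)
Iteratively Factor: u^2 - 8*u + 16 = (u - 4)*(u - 4)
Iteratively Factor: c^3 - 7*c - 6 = (c + 1)*(c^2 - c - 6) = (c - 3)*(c + 1)*(c + 2)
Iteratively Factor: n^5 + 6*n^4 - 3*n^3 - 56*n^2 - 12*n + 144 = (n - 2)*(n^4 + 8*n^3 + 13*n^2 - 30*n - 72) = (n - 2)*(n + 3)*(n^3 + 5*n^2 - 2*n - 24) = (n - 2)*(n + 3)*(n + 4)*(n^2 + n - 6) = (n - 2)^2*(n + 3)*(n + 4)*(n + 3)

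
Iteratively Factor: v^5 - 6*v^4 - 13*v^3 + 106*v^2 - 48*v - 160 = (v + 4)*(v^4 - 10*v^3 + 27*v^2 - 2*v - 40) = (v + 1)*(v + 4)*(v^3 - 11*v^2 + 38*v - 40) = (v - 5)*(v + 1)*(v + 4)*(v^2 - 6*v + 8) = (v - 5)*(v - 2)*(v + 1)*(v + 4)*(v - 4)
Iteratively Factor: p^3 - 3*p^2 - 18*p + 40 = (p - 5)*(p^2 + 2*p - 8) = (p - 5)*(p + 4)*(p - 2)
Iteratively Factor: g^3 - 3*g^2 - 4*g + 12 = (g - 2)*(g^2 - g - 6) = (g - 2)*(g + 2)*(g - 3)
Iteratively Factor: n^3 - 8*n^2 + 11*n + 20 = (n + 1)*(n^2 - 9*n + 20) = (n - 4)*(n + 1)*(n - 5)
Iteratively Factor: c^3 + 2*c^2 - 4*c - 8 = (c + 2)*(c^2 - 4) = (c + 2)^2*(c - 2)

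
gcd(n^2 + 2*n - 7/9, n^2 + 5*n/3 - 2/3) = n - 1/3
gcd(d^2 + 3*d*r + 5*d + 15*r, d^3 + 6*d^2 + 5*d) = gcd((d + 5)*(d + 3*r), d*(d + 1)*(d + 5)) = d + 5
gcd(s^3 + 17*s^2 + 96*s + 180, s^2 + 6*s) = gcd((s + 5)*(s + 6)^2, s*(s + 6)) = s + 6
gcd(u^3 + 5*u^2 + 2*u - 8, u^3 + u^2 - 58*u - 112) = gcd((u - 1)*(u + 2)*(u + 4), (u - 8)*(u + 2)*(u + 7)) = u + 2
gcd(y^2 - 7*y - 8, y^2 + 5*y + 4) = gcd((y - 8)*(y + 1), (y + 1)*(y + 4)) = y + 1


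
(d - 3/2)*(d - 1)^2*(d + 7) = d^4 + 7*d^3/2 - 41*d^2/2 + 53*d/2 - 21/2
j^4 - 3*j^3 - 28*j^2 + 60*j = j*(j - 6)*(j - 2)*(j + 5)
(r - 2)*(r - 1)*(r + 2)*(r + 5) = r^4 + 4*r^3 - 9*r^2 - 16*r + 20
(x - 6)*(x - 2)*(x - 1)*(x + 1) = x^4 - 8*x^3 + 11*x^2 + 8*x - 12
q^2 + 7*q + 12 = (q + 3)*(q + 4)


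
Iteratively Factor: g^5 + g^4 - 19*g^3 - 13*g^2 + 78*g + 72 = (g + 4)*(g^4 - 3*g^3 - 7*g^2 + 15*g + 18) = (g + 2)*(g + 4)*(g^3 - 5*g^2 + 3*g + 9) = (g - 3)*(g + 2)*(g + 4)*(g^2 - 2*g - 3) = (g - 3)^2*(g + 2)*(g + 4)*(g + 1)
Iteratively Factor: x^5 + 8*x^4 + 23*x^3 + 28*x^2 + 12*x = (x + 2)*(x^4 + 6*x^3 + 11*x^2 + 6*x) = (x + 2)^2*(x^3 + 4*x^2 + 3*x) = (x + 1)*(x + 2)^2*(x^2 + 3*x) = x*(x + 1)*(x + 2)^2*(x + 3)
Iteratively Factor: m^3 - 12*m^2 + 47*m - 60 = (m - 5)*(m^2 - 7*m + 12) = (m - 5)*(m - 3)*(m - 4)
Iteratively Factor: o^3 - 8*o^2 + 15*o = (o - 5)*(o^2 - 3*o) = o*(o - 5)*(o - 3)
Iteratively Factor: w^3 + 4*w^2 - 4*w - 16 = (w + 2)*(w^2 + 2*w - 8) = (w - 2)*(w + 2)*(w + 4)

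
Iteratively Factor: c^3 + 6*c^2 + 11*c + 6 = (c + 1)*(c^2 + 5*c + 6) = (c + 1)*(c + 3)*(c + 2)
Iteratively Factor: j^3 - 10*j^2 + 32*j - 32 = (j - 4)*(j^2 - 6*j + 8) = (j - 4)^2*(j - 2)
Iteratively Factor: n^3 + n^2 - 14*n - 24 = (n - 4)*(n^2 + 5*n + 6) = (n - 4)*(n + 2)*(n + 3)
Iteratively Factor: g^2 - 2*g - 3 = (g + 1)*(g - 3)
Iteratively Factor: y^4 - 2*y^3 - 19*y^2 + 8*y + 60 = (y + 2)*(y^3 - 4*y^2 - 11*y + 30) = (y + 2)*(y + 3)*(y^2 - 7*y + 10) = (y - 5)*(y + 2)*(y + 3)*(y - 2)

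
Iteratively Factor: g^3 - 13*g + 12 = (g - 3)*(g^2 + 3*g - 4) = (g - 3)*(g + 4)*(g - 1)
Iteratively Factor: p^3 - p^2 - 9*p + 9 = (p - 3)*(p^2 + 2*p - 3) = (p - 3)*(p - 1)*(p + 3)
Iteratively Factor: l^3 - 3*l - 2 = (l - 2)*(l^2 + 2*l + 1) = (l - 2)*(l + 1)*(l + 1)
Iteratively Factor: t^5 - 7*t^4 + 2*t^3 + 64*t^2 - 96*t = (t - 4)*(t^4 - 3*t^3 - 10*t^2 + 24*t) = (t - 4)*(t - 2)*(t^3 - t^2 - 12*t) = (t - 4)^2*(t - 2)*(t^2 + 3*t) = (t - 4)^2*(t - 2)*(t + 3)*(t)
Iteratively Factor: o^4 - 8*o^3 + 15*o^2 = (o)*(o^3 - 8*o^2 + 15*o) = o*(o - 3)*(o^2 - 5*o) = o*(o - 5)*(o - 3)*(o)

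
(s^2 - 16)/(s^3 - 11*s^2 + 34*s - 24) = (s + 4)/(s^2 - 7*s + 6)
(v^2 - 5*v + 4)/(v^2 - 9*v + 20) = (v - 1)/(v - 5)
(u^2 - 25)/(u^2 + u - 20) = (u - 5)/(u - 4)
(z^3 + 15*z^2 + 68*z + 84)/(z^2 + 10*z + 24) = (z^2 + 9*z + 14)/(z + 4)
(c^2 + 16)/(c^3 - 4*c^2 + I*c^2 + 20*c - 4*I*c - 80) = (c + 4*I)/(c^2 + c*(-4 + 5*I) - 20*I)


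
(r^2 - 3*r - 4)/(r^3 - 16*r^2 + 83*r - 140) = (r + 1)/(r^2 - 12*r + 35)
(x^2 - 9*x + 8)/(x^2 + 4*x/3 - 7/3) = 3*(x - 8)/(3*x + 7)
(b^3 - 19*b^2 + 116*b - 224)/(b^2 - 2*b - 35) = (b^2 - 12*b + 32)/(b + 5)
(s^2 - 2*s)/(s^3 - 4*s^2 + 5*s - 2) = s/(s^2 - 2*s + 1)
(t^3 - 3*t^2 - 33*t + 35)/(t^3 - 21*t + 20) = (t - 7)/(t - 4)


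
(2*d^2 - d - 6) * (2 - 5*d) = -10*d^3 + 9*d^2 + 28*d - 12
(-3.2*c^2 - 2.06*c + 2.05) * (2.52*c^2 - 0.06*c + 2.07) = -8.064*c^4 - 4.9992*c^3 - 1.3344*c^2 - 4.3872*c + 4.2435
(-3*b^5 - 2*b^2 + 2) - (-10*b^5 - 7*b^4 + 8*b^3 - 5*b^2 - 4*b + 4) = 7*b^5 + 7*b^4 - 8*b^3 + 3*b^2 + 4*b - 2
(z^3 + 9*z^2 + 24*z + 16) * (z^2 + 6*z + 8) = z^5 + 15*z^4 + 86*z^3 + 232*z^2 + 288*z + 128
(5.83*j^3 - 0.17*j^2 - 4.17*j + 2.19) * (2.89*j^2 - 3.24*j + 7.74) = 16.8487*j^5 - 19.3805*j^4 + 33.6237*j^3 + 18.5241*j^2 - 39.3714*j + 16.9506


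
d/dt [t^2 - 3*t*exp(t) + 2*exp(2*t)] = -3*t*exp(t) + 2*t + 4*exp(2*t) - 3*exp(t)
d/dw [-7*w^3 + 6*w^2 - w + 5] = -21*w^2 + 12*w - 1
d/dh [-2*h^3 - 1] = -6*h^2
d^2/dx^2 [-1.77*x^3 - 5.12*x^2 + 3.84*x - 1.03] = -10.62*x - 10.24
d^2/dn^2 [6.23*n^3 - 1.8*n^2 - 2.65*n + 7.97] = 37.38*n - 3.6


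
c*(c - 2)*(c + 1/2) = c^3 - 3*c^2/2 - c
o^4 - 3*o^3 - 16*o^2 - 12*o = o*(o - 6)*(o + 1)*(o + 2)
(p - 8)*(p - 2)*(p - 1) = p^3 - 11*p^2 + 26*p - 16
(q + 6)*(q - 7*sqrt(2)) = q^2 - 7*sqrt(2)*q + 6*q - 42*sqrt(2)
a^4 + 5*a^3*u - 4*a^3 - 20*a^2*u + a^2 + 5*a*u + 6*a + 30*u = (a - 3)*(a - 2)*(a + 1)*(a + 5*u)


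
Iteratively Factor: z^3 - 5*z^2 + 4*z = (z)*(z^2 - 5*z + 4) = z*(z - 1)*(z - 4)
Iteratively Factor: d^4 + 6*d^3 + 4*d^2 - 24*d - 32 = (d + 4)*(d^3 + 2*d^2 - 4*d - 8) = (d - 2)*(d + 4)*(d^2 + 4*d + 4) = (d - 2)*(d + 2)*(d + 4)*(d + 2)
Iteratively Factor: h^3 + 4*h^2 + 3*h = (h)*(h^2 + 4*h + 3) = h*(h + 3)*(h + 1)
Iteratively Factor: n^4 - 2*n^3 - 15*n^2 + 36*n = (n - 3)*(n^3 + n^2 - 12*n) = (n - 3)^2*(n^2 + 4*n) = n*(n - 3)^2*(n + 4)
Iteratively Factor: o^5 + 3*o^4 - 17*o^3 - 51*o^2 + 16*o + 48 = (o + 1)*(o^4 + 2*o^3 - 19*o^2 - 32*o + 48) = (o + 1)*(o + 4)*(o^3 - 2*o^2 - 11*o + 12) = (o - 4)*(o + 1)*(o + 4)*(o^2 + 2*o - 3) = (o - 4)*(o + 1)*(o + 3)*(o + 4)*(o - 1)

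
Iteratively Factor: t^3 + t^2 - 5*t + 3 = (t - 1)*(t^2 + 2*t - 3) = (t - 1)*(t + 3)*(t - 1)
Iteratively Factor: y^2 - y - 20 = (y + 4)*(y - 5)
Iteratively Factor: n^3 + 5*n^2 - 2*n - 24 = (n - 2)*(n^2 + 7*n + 12) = (n - 2)*(n + 4)*(n + 3)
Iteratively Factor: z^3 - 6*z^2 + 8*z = (z - 4)*(z^2 - 2*z) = z*(z - 4)*(z - 2)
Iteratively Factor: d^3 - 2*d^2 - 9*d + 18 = (d + 3)*(d^2 - 5*d + 6) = (d - 3)*(d + 3)*(d - 2)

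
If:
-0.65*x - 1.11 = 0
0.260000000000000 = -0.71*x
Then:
No Solution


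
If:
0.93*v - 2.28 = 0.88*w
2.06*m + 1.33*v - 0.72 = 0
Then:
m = -0.610919720221317*w - 1.23332289383025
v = 0.946236559139785*w + 2.45161290322581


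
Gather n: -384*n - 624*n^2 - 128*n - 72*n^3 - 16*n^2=-72*n^3 - 640*n^2 - 512*n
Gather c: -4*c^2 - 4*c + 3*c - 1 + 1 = -4*c^2 - c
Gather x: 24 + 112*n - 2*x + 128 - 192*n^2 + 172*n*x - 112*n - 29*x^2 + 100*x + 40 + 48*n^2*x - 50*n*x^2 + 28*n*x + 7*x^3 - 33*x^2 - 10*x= -192*n^2 + 7*x^3 + x^2*(-50*n - 62) + x*(48*n^2 + 200*n + 88) + 192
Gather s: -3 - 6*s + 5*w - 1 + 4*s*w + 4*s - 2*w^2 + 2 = s*(4*w - 2) - 2*w^2 + 5*w - 2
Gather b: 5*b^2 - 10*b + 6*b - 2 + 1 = 5*b^2 - 4*b - 1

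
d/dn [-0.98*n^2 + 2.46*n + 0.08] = 2.46 - 1.96*n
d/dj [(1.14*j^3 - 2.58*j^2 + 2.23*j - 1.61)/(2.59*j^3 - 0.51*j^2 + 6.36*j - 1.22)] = (6.1008*j^4 + 2.9494*j^3 - 6.9342*j^2 + 4.653*j + 7.519)/(6.7081*j^6 - 2.6418*j^5 + 33.2049*j^4 - 12.8068*j^3 + 41.694*j^2 - 15.5184*j + 1.4884)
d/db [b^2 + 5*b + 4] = 2*b + 5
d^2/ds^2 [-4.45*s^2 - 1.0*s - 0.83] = -8.90000000000000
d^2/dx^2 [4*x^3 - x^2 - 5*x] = 24*x - 2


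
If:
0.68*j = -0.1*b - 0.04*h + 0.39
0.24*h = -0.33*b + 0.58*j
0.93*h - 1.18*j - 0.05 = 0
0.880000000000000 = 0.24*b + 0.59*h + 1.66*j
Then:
No Solution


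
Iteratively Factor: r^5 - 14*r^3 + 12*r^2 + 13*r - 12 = (r + 1)*(r^4 - r^3 - 13*r^2 + 25*r - 12) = (r - 3)*(r + 1)*(r^3 + 2*r^2 - 7*r + 4) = (r - 3)*(r + 1)*(r + 4)*(r^2 - 2*r + 1) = (r - 3)*(r - 1)*(r + 1)*(r + 4)*(r - 1)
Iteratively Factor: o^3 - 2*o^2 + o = (o - 1)*(o^2 - o) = (o - 1)^2*(o)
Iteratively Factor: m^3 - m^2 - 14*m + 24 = (m + 4)*(m^2 - 5*m + 6) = (m - 2)*(m + 4)*(m - 3)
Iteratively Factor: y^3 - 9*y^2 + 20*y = (y - 4)*(y^2 - 5*y) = y*(y - 4)*(y - 5)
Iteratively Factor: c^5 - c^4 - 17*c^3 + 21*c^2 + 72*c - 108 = (c - 3)*(c^4 + 2*c^3 - 11*c^2 - 12*c + 36) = (c - 3)*(c + 3)*(c^3 - c^2 - 8*c + 12) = (c - 3)*(c + 3)^2*(c^2 - 4*c + 4) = (c - 3)*(c - 2)*(c + 3)^2*(c - 2)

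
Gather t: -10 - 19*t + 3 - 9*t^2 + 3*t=-9*t^2 - 16*t - 7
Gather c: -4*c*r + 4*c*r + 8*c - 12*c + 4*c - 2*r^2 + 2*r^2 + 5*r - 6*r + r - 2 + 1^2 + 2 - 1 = 0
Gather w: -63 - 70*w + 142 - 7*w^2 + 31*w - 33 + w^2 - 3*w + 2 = -6*w^2 - 42*w + 48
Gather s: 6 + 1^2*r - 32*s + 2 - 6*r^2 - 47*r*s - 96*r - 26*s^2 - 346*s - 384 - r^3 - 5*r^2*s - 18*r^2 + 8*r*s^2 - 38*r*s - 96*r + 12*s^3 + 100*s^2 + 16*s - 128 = -r^3 - 24*r^2 - 191*r + 12*s^3 + s^2*(8*r + 74) + s*(-5*r^2 - 85*r - 362) - 504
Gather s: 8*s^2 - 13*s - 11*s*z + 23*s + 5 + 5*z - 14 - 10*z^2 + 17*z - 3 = 8*s^2 + s*(10 - 11*z) - 10*z^2 + 22*z - 12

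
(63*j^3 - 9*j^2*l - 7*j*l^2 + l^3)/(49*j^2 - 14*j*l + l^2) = (9*j^2 - l^2)/(7*j - l)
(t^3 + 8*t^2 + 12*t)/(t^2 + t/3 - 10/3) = 3*t*(t + 6)/(3*t - 5)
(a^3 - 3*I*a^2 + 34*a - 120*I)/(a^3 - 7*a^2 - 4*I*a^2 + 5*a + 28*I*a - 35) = (a^2 + 2*I*a + 24)/(a^2 + a*(-7 + I) - 7*I)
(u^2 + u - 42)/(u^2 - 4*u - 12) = (u + 7)/(u + 2)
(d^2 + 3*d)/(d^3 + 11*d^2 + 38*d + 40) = d*(d + 3)/(d^3 + 11*d^2 + 38*d + 40)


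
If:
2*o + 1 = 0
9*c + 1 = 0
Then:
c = -1/9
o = -1/2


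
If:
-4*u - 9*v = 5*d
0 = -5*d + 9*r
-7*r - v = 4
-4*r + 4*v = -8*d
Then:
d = -18/11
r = -10/11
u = -36/11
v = 26/11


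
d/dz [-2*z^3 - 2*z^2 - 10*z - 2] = -6*z^2 - 4*z - 10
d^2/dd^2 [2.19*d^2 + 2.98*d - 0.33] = 4.38000000000000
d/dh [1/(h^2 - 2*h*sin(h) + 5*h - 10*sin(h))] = (2*h*cos(h) - 2*h + 2*sin(h) + 10*cos(h) - 5)/((h + 5)^2*(h - 2*sin(h))^2)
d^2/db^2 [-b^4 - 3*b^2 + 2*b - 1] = -12*b^2 - 6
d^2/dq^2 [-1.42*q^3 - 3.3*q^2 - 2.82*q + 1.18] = -8.52*q - 6.6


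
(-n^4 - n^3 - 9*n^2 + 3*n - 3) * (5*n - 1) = -5*n^5 - 4*n^4 - 44*n^3 + 24*n^2 - 18*n + 3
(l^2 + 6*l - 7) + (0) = l^2 + 6*l - 7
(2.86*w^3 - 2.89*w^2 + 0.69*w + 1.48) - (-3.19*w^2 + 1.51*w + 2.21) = 2.86*w^3 + 0.3*w^2 - 0.82*w - 0.73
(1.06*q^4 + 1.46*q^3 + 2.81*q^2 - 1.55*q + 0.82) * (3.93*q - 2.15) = 4.1658*q^5 + 3.4588*q^4 + 7.9043*q^3 - 12.133*q^2 + 6.5551*q - 1.763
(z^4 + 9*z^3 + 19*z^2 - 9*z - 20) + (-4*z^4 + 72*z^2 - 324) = -3*z^4 + 9*z^3 + 91*z^2 - 9*z - 344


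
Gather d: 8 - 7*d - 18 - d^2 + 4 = -d^2 - 7*d - 6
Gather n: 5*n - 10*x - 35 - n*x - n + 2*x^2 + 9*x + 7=n*(4 - x) + 2*x^2 - x - 28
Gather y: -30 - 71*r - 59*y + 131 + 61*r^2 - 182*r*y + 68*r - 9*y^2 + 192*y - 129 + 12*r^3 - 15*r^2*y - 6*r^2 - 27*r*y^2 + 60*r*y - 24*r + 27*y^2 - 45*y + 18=12*r^3 + 55*r^2 - 27*r + y^2*(18 - 27*r) + y*(-15*r^2 - 122*r + 88) - 10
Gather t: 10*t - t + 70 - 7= 9*t + 63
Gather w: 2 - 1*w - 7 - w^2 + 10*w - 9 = -w^2 + 9*w - 14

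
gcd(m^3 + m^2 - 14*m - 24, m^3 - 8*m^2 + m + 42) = m + 2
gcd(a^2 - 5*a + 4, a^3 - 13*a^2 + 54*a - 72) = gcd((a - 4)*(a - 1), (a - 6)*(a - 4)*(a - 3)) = a - 4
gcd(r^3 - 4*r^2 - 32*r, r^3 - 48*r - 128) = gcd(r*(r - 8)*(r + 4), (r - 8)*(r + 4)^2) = r^2 - 4*r - 32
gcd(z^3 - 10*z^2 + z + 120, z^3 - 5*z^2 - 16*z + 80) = z - 5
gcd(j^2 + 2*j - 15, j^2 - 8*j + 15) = j - 3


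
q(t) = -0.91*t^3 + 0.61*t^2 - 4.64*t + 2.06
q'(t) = -2.73*t^2 + 1.22*t - 4.64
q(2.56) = -21.09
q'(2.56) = -19.41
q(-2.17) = 24.30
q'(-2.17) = -20.14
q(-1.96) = 20.35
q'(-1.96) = -17.52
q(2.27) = -15.97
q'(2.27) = -15.94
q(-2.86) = 41.61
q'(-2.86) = -30.46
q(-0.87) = 7.16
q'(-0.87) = -7.77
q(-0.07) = 2.39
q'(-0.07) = -4.74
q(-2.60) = 34.24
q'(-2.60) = -26.27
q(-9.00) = 756.62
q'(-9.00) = -236.75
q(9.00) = -653.68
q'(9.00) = -214.79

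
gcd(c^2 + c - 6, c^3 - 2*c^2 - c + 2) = c - 2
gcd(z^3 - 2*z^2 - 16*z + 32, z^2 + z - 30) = 1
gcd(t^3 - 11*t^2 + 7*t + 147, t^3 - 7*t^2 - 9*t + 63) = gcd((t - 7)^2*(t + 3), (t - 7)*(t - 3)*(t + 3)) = t^2 - 4*t - 21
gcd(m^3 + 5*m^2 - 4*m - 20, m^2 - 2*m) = m - 2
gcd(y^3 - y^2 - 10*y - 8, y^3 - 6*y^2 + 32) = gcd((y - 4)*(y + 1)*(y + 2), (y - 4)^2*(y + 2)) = y^2 - 2*y - 8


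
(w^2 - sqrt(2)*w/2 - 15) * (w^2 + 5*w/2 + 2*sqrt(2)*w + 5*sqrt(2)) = w^4 + 3*sqrt(2)*w^3/2 + 5*w^3/2 - 17*w^2 + 15*sqrt(2)*w^2/4 - 85*w/2 - 30*sqrt(2)*w - 75*sqrt(2)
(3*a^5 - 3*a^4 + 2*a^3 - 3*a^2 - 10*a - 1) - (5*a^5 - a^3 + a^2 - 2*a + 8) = -2*a^5 - 3*a^4 + 3*a^3 - 4*a^2 - 8*a - 9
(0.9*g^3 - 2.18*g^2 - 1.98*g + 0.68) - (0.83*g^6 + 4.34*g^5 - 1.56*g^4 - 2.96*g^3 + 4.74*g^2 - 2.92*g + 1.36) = -0.83*g^6 - 4.34*g^5 + 1.56*g^4 + 3.86*g^3 - 6.92*g^2 + 0.94*g - 0.68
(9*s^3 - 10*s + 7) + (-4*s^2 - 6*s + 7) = 9*s^3 - 4*s^2 - 16*s + 14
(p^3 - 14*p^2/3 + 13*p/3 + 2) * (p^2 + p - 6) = p^5 - 11*p^4/3 - 19*p^3/3 + 103*p^2/3 - 24*p - 12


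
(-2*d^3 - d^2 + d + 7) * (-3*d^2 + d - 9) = 6*d^5 + d^4 + 14*d^3 - 11*d^2 - 2*d - 63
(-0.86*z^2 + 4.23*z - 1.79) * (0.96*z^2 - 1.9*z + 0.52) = -0.8256*z^4 + 5.6948*z^3 - 10.2026*z^2 + 5.6006*z - 0.9308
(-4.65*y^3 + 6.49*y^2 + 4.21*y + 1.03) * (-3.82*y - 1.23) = 17.763*y^4 - 19.0723*y^3 - 24.0649*y^2 - 9.1129*y - 1.2669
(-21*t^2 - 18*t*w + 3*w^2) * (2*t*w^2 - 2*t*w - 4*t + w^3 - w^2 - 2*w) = -42*t^3*w^2 + 42*t^3*w + 84*t^3 - 57*t^2*w^3 + 57*t^2*w^2 + 114*t^2*w - 12*t*w^4 + 12*t*w^3 + 24*t*w^2 + 3*w^5 - 3*w^4 - 6*w^3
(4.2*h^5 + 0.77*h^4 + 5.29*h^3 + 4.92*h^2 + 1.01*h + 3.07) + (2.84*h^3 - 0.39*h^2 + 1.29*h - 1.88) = 4.2*h^5 + 0.77*h^4 + 8.13*h^3 + 4.53*h^2 + 2.3*h + 1.19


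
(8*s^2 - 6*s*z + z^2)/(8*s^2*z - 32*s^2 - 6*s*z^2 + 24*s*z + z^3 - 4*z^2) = 1/(z - 4)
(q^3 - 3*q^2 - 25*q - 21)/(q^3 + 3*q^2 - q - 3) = (q - 7)/(q - 1)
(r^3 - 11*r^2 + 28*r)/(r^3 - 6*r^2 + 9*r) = (r^2 - 11*r + 28)/(r^2 - 6*r + 9)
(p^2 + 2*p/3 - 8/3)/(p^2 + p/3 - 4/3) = (3*p^2 + 2*p - 8)/(3*p^2 + p - 4)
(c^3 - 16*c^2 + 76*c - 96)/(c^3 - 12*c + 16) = (c^2 - 14*c + 48)/(c^2 + 2*c - 8)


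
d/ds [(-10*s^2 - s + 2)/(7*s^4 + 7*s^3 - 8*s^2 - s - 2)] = (140*s^5 + 91*s^4 - 42*s^3 - 40*s^2 + 72*s + 4)/(49*s^8 + 98*s^7 - 63*s^6 - 126*s^5 + 22*s^4 - 12*s^3 + 33*s^2 + 4*s + 4)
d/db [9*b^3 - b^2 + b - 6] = 27*b^2 - 2*b + 1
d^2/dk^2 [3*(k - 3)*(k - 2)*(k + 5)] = 18*k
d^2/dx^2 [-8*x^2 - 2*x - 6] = -16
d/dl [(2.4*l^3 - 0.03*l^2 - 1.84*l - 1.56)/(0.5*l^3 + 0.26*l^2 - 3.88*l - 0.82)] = (0.639*l^4 - 16.784*l^3 - 2.9692*l^2 + 0.8604*l - 4.544)/(0.25*l^6 + 0.26*l^5 - 3.8124*l^4 - 2.8376*l^3 + 14.628*l^2 + 6.3632*l + 0.6724)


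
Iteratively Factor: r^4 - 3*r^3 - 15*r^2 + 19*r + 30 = (r - 5)*(r^3 + 2*r^2 - 5*r - 6) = (r - 5)*(r + 3)*(r^2 - r - 2) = (r - 5)*(r + 1)*(r + 3)*(r - 2)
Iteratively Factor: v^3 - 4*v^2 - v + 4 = (v - 4)*(v^2 - 1) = (v - 4)*(v + 1)*(v - 1)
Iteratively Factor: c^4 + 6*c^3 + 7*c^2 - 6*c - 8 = (c + 2)*(c^3 + 4*c^2 - c - 4) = (c + 1)*(c + 2)*(c^2 + 3*c - 4) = (c + 1)*(c + 2)*(c + 4)*(c - 1)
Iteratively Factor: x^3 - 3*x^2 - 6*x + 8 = (x - 4)*(x^2 + x - 2) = (x - 4)*(x - 1)*(x + 2)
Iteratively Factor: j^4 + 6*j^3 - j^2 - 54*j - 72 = (j + 4)*(j^3 + 2*j^2 - 9*j - 18) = (j + 3)*(j + 4)*(j^2 - j - 6) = (j + 2)*(j + 3)*(j + 4)*(j - 3)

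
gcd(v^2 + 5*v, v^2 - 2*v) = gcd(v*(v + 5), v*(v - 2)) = v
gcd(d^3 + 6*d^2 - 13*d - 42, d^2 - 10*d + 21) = d - 3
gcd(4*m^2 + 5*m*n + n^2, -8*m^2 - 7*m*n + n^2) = m + n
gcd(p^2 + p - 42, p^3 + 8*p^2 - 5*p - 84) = p + 7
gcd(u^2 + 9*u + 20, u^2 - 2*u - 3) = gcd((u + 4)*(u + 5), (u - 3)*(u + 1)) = 1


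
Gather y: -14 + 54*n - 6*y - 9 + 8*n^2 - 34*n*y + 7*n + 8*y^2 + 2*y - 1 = 8*n^2 + 61*n + 8*y^2 + y*(-34*n - 4) - 24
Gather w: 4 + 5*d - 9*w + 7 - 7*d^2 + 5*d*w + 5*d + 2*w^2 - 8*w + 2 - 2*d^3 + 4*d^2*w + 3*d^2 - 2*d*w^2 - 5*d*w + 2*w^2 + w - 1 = -2*d^3 - 4*d^2 + 10*d + w^2*(4 - 2*d) + w*(4*d^2 - 16) + 12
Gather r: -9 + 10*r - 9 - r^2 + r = -r^2 + 11*r - 18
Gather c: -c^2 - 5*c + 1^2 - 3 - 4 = -c^2 - 5*c - 6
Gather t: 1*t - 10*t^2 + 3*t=-10*t^2 + 4*t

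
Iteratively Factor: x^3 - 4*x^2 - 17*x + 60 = (x + 4)*(x^2 - 8*x + 15) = (x - 5)*(x + 4)*(x - 3)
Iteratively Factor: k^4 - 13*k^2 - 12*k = (k)*(k^3 - 13*k - 12) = k*(k - 4)*(k^2 + 4*k + 3) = k*(k - 4)*(k + 1)*(k + 3)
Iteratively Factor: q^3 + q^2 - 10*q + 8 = (q - 2)*(q^2 + 3*q - 4) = (q - 2)*(q + 4)*(q - 1)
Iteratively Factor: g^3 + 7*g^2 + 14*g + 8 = (g + 2)*(g^2 + 5*g + 4) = (g + 2)*(g + 4)*(g + 1)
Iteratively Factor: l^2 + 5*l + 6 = (l + 3)*(l + 2)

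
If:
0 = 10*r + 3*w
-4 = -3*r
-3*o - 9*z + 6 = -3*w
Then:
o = -3*z - 22/9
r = 4/3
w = -40/9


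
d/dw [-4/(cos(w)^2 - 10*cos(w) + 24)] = 8*(5 - cos(w))*sin(w)/(cos(w)^2 - 10*cos(w) + 24)^2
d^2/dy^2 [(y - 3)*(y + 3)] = 2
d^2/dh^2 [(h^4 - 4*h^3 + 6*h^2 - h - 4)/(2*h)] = 3*h - 4 - 4/h^3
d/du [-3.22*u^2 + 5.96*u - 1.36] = 5.96 - 6.44*u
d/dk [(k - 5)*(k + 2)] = 2*k - 3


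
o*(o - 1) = o^2 - o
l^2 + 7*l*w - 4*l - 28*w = (l - 4)*(l + 7*w)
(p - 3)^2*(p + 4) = p^3 - 2*p^2 - 15*p + 36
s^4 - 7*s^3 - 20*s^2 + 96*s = s*(s - 8)*(s - 3)*(s + 4)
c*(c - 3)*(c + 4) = c^3 + c^2 - 12*c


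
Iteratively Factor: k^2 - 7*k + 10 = (k - 2)*(k - 5)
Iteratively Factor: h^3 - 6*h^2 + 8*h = (h - 2)*(h^2 - 4*h) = (h - 4)*(h - 2)*(h)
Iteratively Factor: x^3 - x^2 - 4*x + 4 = (x - 2)*(x^2 + x - 2) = (x - 2)*(x - 1)*(x + 2)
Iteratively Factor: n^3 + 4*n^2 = (n)*(n^2 + 4*n) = n^2*(n + 4)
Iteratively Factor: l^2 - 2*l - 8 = (l + 2)*(l - 4)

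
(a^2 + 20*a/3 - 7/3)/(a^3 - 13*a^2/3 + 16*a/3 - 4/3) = (a + 7)/(a^2 - 4*a + 4)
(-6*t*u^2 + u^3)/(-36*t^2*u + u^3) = u/(6*t + u)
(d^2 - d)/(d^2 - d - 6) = d*(1 - d)/(-d^2 + d + 6)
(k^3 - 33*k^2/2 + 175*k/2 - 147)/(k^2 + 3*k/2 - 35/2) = (k^2 - 13*k + 42)/(k + 5)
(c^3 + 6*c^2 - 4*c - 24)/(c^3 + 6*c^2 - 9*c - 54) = (c^2 - 4)/(c^2 - 9)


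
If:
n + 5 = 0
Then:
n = -5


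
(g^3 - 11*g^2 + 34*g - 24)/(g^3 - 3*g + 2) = (g^2 - 10*g + 24)/(g^2 + g - 2)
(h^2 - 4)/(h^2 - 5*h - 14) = (h - 2)/(h - 7)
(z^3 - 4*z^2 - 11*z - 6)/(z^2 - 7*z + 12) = (z^3 - 4*z^2 - 11*z - 6)/(z^2 - 7*z + 12)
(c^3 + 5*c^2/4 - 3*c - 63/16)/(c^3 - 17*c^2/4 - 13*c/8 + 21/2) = (c + 3/2)/(c - 4)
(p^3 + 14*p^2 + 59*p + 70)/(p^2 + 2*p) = p + 12 + 35/p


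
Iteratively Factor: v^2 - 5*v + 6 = (v - 2)*(v - 3)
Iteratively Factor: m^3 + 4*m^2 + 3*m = (m)*(m^2 + 4*m + 3) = m*(m + 1)*(m + 3)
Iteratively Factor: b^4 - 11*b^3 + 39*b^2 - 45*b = (b - 3)*(b^3 - 8*b^2 + 15*b) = (b - 3)^2*(b^2 - 5*b) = (b - 5)*(b - 3)^2*(b)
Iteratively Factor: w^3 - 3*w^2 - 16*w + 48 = (w + 4)*(w^2 - 7*w + 12) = (w - 4)*(w + 4)*(w - 3)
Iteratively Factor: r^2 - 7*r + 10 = (r - 2)*(r - 5)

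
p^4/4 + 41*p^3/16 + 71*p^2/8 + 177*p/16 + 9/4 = (p/4 + 1)*(p + 1/4)*(p + 3)^2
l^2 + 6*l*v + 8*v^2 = (l + 2*v)*(l + 4*v)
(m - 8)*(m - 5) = m^2 - 13*m + 40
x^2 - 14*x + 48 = (x - 8)*(x - 6)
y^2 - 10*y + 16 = (y - 8)*(y - 2)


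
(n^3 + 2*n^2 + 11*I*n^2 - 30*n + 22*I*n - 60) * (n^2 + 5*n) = n^5 + 7*n^4 + 11*I*n^4 - 20*n^3 + 77*I*n^3 - 210*n^2 + 110*I*n^2 - 300*n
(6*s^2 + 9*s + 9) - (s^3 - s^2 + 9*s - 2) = -s^3 + 7*s^2 + 11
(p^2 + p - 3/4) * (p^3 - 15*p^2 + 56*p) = p^5 - 14*p^4 + 161*p^3/4 + 269*p^2/4 - 42*p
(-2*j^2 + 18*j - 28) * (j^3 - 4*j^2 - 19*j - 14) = -2*j^5 + 26*j^4 - 62*j^3 - 202*j^2 + 280*j + 392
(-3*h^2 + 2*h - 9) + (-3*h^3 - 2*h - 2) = -3*h^3 - 3*h^2 - 11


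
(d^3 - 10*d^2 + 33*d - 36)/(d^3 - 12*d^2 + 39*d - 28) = (d^2 - 6*d + 9)/(d^2 - 8*d + 7)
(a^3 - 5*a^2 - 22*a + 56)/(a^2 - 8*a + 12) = (a^2 - 3*a - 28)/(a - 6)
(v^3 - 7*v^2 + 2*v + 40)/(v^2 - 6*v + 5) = (v^2 - 2*v - 8)/(v - 1)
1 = 1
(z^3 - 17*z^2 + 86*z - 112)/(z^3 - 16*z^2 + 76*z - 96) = (z - 7)/(z - 6)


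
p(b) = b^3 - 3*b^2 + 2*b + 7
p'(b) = 3*b^2 - 6*b + 2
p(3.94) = 29.47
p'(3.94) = 24.93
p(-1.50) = -6.12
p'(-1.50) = 17.75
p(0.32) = 7.37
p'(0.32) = 0.39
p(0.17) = 7.26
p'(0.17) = 1.07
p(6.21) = 143.21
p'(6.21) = 80.43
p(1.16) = 6.84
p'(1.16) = -0.92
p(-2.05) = -18.32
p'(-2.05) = 26.91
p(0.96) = 7.04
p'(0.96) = -1.00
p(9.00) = 511.00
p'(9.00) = 191.00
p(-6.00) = -329.00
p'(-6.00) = 146.00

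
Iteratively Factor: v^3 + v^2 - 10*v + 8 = (v + 4)*(v^2 - 3*v + 2) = (v - 1)*(v + 4)*(v - 2)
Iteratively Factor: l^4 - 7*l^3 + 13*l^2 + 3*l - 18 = (l - 2)*(l^3 - 5*l^2 + 3*l + 9) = (l - 2)*(l + 1)*(l^2 - 6*l + 9) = (l - 3)*(l - 2)*(l + 1)*(l - 3)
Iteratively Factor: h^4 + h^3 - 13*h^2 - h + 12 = (h - 1)*(h^3 + 2*h^2 - 11*h - 12) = (h - 3)*(h - 1)*(h^2 + 5*h + 4) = (h - 3)*(h - 1)*(h + 1)*(h + 4)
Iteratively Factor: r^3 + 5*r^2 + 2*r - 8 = (r + 4)*(r^2 + r - 2) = (r - 1)*(r + 4)*(r + 2)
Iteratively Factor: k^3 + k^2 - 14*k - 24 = (k + 2)*(k^2 - k - 12) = (k - 4)*(k + 2)*(k + 3)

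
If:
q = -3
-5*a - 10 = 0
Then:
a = -2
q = -3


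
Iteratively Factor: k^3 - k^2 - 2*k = (k + 1)*(k^2 - 2*k) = (k - 2)*(k + 1)*(k)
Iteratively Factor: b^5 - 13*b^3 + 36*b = (b + 3)*(b^4 - 3*b^3 - 4*b^2 + 12*b) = b*(b + 3)*(b^3 - 3*b^2 - 4*b + 12) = b*(b - 3)*(b + 3)*(b^2 - 4) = b*(b - 3)*(b - 2)*(b + 3)*(b + 2)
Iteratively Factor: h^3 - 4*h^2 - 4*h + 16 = (h + 2)*(h^2 - 6*h + 8) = (h - 4)*(h + 2)*(h - 2)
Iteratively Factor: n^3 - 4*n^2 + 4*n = (n - 2)*(n^2 - 2*n) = n*(n - 2)*(n - 2)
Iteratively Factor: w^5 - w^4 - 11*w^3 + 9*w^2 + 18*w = (w - 3)*(w^4 + 2*w^3 - 5*w^2 - 6*w) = w*(w - 3)*(w^3 + 2*w^2 - 5*w - 6) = w*(w - 3)*(w + 3)*(w^2 - w - 2) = w*(w - 3)*(w - 2)*(w + 3)*(w + 1)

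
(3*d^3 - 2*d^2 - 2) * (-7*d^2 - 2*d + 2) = -21*d^5 + 8*d^4 + 10*d^3 + 10*d^2 + 4*d - 4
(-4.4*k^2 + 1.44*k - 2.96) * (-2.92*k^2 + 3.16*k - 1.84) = 12.848*k^4 - 18.1088*k^3 + 21.2896*k^2 - 12.0032*k + 5.4464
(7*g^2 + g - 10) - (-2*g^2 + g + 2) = 9*g^2 - 12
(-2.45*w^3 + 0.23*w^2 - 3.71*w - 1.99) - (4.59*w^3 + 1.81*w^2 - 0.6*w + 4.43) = -7.04*w^3 - 1.58*w^2 - 3.11*w - 6.42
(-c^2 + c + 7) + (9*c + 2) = -c^2 + 10*c + 9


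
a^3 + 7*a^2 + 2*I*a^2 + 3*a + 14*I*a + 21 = (a + 7)*(a - I)*(a + 3*I)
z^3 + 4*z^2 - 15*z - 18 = (z - 3)*(z + 1)*(z + 6)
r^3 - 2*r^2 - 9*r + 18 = (r - 3)*(r - 2)*(r + 3)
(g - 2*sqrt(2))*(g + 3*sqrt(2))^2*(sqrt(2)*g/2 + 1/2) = sqrt(2)*g^4/2 + 9*g^3/2 - sqrt(2)*g^2 - 39*g - 18*sqrt(2)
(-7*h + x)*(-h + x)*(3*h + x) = 21*h^3 - 17*h^2*x - 5*h*x^2 + x^3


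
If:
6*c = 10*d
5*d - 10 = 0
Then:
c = 10/3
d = 2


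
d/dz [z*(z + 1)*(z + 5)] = 3*z^2 + 12*z + 5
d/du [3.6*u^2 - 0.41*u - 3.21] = 7.2*u - 0.41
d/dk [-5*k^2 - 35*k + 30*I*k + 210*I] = -10*k - 35 + 30*I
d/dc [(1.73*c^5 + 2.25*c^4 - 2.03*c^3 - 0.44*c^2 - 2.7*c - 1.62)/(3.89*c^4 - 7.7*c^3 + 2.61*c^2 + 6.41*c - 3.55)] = (6.7297*c^8 - 26.642*c^7 + 4.1176*c^6 + 59.5254*c^5 + 35.3827*c^4 - 74.3474*c^3 - 11.5759*c^2 + 11.5804*c + 19.9692)/(15.1321*c^8 - 59.906*c^7 + 79.5958*c^6 + 9.67580000000001*c^5 - 119.5209*c^4 + 88.1302*c^3 + 22.5571*c^2 - 45.511*c + 12.6025)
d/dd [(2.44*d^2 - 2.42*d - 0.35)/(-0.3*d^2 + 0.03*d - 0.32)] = (-0.6528*d^2 - 1.7716*d + 0.7849)/(0.09*d^4 - 0.018*d^3 + 0.1929*d^2 - 0.0192*d + 0.1024)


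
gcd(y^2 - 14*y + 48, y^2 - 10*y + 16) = y - 8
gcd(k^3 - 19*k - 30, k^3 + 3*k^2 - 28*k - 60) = k^2 - 3*k - 10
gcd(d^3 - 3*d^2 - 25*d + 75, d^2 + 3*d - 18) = d - 3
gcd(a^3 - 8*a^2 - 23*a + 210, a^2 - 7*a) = a - 7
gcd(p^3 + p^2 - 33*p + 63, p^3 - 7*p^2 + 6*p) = 1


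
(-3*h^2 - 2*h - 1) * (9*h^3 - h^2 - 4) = -27*h^5 - 15*h^4 - 7*h^3 + 13*h^2 + 8*h + 4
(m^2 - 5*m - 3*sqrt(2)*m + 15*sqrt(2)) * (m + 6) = m^3 - 3*sqrt(2)*m^2 + m^2 - 30*m - 3*sqrt(2)*m + 90*sqrt(2)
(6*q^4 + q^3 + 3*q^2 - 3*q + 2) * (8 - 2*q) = -12*q^5 + 46*q^4 + 2*q^3 + 30*q^2 - 28*q + 16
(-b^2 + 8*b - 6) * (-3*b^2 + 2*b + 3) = 3*b^4 - 26*b^3 + 31*b^2 + 12*b - 18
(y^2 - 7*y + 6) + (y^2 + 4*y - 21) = 2*y^2 - 3*y - 15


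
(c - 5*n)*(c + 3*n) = c^2 - 2*c*n - 15*n^2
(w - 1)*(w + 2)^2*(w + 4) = w^4 + 7*w^3 + 12*w^2 - 4*w - 16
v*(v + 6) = v^2 + 6*v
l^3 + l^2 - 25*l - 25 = (l - 5)*(l + 1)*(l + 5)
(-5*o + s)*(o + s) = -5*o^2 - 4*o*s + s^2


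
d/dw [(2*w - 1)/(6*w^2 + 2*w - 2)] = (-6*w^2 + 6*w - 1)/(2*(9*w^4 + 6*w^3 - 5*w^2 - 2*w + 1))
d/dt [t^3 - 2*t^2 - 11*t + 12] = 3*t^2 - 4*t - 11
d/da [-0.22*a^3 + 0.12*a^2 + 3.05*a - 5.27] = -0.66*a^2 + 0.24*a + 3.05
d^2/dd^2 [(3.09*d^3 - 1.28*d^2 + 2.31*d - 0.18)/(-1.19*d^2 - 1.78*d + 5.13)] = (-7.105427357601e-15*d^5 + 7.105427357601e-15*d^4 - 69.272732*d^3 + 217.70964*d^2 - 570.238812*d + 28.522512)/(1.685159*d^6 + 7.561974*d^5 - 10.482591*d^4 - 59.558444*d^3 + 45.189657*d^2 + 140.532246*d - 135.005697)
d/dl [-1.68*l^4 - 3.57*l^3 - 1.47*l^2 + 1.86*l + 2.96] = -6.72*l^3 - 10.71*l^2 - 2.94*l + 1.86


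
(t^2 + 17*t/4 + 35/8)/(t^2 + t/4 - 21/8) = (2*t + 5)/(2*t - 3)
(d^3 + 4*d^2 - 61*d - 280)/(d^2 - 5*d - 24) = (d^2 + 12*d + 35)/(d + 3)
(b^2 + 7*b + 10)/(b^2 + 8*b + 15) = (b + 2)/(b + 3)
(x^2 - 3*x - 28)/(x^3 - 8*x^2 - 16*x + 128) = (x - 7)/(x^2 - 12*x + 32)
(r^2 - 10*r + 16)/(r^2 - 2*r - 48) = (r - 2)/(r + 6)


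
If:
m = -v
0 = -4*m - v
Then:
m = 0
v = 0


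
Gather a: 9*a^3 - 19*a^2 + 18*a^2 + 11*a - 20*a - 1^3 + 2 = 9*a^3 - a^2 - 9*a + 1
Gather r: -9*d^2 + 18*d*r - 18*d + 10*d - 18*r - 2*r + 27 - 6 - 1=-9*d^2 - 8*d + r*(18*d - 20) + 20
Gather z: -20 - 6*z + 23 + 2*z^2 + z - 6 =2*z^2 - 5*z - 3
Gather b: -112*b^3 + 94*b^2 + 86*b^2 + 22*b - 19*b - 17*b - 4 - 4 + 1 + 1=-112*b^3 + 180*b^2 - 14*b - 6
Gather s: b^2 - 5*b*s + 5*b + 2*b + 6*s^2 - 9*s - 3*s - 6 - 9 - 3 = b^2 + 7*b + 6*s^2 + s*(-5*b - 12) - 18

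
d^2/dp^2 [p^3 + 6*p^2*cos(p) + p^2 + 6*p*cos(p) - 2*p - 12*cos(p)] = -6*p^2*cos(p) - 24*p*sin(p) - 6*p*cos(p) + 6*p - 12*sin(p) + 24*cos(p) + 2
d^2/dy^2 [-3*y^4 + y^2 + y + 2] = 2 - 36*y^2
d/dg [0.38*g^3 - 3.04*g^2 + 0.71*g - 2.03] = 1.14*g^2 - 6.08*g + 0.71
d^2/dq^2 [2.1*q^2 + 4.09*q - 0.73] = 4.20000000000000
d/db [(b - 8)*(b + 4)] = 2*b - 4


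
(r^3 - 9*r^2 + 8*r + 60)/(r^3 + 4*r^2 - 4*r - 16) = (r^2 - 11*r + 30)/(r^2 + 2*r - 8)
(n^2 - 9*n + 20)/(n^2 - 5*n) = (n - 4)/n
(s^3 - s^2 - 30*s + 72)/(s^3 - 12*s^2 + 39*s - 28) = (s^2 + 3*s - 18)/(s^2 - 8*s + 7)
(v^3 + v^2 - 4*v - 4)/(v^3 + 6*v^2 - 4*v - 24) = (v + 1)/(v + 6)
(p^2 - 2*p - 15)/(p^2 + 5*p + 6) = (p - 5)/(p + 2)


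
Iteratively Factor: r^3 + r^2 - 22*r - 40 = (r + 2)*(r^2 - r - 20) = (r + 2)*(r + 4)*(r - 5)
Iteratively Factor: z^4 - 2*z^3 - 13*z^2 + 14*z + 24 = (z - 4)*(z^3 + 2*z^2 - 5*z - 6) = (z - 4)*(z - 2)*(z^2 + 4*z + 3) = (z - 4)*(z - 2)*(z + 3)*(z + 1)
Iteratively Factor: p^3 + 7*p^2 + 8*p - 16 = (p + 4)*(p^2 + 3*p - 4) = (p - 1)*(p + 4)*(p + 4)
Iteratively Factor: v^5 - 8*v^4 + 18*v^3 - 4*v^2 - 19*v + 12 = (v - 1)*(v^4 - 7*v^3 + 11*v^2 + 7*v - 12) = (v - 1)^2*(v^3 - 6*v^2 + 5*v + 12) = (v - 1)^2*(v + 1)*(v^2 - 7*v + 12) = (v - 4)*(v - 1)^2*(v + 1)*(v - 3)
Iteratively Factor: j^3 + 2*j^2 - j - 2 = (j + 2)*(j^2 - 1) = (j + 1)*(j + 2)*(j - 1)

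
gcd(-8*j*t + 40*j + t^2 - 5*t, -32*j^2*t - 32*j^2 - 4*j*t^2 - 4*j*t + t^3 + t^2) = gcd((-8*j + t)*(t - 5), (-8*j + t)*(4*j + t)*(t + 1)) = -8*j + t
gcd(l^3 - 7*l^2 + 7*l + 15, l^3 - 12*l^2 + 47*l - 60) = l^2 - 8*l + 15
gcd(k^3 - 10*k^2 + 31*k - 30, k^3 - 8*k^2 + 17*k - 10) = k^2 - 7*k + 10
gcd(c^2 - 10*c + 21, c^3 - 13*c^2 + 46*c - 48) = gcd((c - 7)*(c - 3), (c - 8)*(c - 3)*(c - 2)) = c - 3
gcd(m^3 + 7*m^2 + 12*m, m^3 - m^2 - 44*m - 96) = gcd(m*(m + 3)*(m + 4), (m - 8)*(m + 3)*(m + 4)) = m^2 + 7*m + 12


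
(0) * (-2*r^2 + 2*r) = 0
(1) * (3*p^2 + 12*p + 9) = 3*p^2 + 12*p + 9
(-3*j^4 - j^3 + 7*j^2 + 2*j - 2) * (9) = -27*j^4 - 9*j^3 + 63*j^2 + 18*j - 18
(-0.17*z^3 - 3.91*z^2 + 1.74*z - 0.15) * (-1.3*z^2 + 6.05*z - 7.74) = 0.221*z^5 + 4.0545*z^4 - 24.6017*z^3 + 40.9854*z^2 - 14.3751*z + 1.161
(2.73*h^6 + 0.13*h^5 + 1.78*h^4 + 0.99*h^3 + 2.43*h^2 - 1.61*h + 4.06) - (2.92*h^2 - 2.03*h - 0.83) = 2.73*h^6 + 0.13*h^5 + 1.78*h^4 + 0.99*h^3 - 0.49*h^2 + 0.42*h + 4.89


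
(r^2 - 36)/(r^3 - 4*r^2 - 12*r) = (r + 6)/(r*(r + 2))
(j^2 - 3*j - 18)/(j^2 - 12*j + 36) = (j + 3)/(j - 6)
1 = 1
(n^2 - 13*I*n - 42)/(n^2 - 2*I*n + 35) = (n - 6*I)/(n + 5*I)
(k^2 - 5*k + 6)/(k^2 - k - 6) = (k - 2)/(k + 2)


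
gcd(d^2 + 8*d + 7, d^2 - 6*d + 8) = 1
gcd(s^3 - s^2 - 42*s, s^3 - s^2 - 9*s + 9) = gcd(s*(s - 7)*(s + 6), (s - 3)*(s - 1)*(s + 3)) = 1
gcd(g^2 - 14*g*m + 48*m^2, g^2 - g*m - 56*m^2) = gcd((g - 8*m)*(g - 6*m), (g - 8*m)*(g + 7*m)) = g - 8*m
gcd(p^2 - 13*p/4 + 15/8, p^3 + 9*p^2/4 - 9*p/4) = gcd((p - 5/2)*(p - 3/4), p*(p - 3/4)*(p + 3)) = p - 3/4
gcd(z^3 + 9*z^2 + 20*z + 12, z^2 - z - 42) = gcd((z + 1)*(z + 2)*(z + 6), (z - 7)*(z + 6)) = z + 6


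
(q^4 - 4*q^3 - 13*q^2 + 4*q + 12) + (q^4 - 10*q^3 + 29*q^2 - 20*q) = 2*q^4 - 14*q^3 + 16*q^2 - 16*q + 12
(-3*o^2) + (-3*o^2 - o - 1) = -6*o^2 - o - 1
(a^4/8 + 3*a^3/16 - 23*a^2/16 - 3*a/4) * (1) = a^4/8 + 3*a^3/16 - 23*a^2/16 - 3*a/4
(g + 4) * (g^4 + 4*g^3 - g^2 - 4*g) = g^5 + 8*g^4 + 15*g^3 - 8*g^2 - 16*g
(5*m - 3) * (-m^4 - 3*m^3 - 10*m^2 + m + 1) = -5*m^5 - 12*m^4 - 41*m^3 + 35*m^2 + 2*m - 3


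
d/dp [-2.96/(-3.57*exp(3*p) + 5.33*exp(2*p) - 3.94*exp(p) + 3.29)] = (-31.7016*exp(2*p) + 31.5536*exp(p) - 11.6624)*exp(p)/(3.57*exp(3*p) - 5.33*exp(2*p) + 3.94*exp(p) - 3.29)^2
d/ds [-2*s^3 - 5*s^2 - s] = -6*s^2 - 10*s - 1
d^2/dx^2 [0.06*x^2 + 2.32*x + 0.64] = 0.120000000000000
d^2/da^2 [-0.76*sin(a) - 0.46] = 0.76*sin(a)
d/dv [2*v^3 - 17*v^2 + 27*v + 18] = 6*v^2 - 34*v + 27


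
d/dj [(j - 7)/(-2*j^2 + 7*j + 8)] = (-2*j^2 + 7*j + (j - 7)*(4*j - 7) + 8)/(-2*j^2 + 7*j + 8)^2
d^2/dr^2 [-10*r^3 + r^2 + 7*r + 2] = 2 - 60*r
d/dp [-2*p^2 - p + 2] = -4*p - 1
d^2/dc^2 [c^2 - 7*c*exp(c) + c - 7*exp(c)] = -7*c*exp(c) - 21*exp(c) + 2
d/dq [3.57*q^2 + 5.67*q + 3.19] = 7.14*q + 5.67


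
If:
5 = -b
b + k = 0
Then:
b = -5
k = 5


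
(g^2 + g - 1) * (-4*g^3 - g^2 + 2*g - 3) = -4*g^5 - 5*g^4 + 5*g^3 - 5*g + 3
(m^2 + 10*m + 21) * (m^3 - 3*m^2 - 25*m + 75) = m^5 + 7*m^4 - 34*m^3 - 238*m^2 + 225*m + 1575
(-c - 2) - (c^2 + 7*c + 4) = -c^2 - 8*c - 6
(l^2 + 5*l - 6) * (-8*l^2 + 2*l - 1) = -8*l^4 - 38*l^3 + 57*l^2 - 17*l + 6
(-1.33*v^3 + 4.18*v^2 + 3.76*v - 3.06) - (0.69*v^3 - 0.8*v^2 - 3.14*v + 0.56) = -2.02*v^3 + 4.98*v^2 + 6.9*v - 3.62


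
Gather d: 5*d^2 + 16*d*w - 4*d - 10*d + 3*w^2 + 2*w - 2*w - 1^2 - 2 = 5*d^2 + d*(16*w - 14) + 3*w^2 - 3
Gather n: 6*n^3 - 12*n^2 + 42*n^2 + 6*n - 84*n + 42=6*n^3 + 30*n^2 - 78*n + 42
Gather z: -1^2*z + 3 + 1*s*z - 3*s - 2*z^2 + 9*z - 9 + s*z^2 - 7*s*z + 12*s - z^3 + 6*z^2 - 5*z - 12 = 9*s - z^3 + z^2*(s + 4) + z*(3 - 6*s) - 18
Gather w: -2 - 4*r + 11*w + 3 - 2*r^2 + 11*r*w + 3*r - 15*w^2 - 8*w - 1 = -2*r^2 - r - 15*w^2 + w*(11*r + 3)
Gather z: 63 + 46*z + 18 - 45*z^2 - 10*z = -45*z^2 + 36*z + 81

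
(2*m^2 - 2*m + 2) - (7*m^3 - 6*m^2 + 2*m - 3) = -7*m^3 + 8*m^2 - 4*m + 5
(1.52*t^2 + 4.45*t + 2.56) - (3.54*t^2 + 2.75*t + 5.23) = -2.02*t^2 + 1.7*t - 2.67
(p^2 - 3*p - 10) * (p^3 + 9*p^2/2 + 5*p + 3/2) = p^5 + 3*p^4/2 - 37*p^3/2 - 117*p^2/2 - 109*p/2 - 15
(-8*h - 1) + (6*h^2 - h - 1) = 6*h^2 - 9*h - 2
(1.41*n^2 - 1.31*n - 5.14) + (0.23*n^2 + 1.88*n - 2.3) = 1.64*n^2 + 0.57*n - 7.44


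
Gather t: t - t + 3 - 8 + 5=0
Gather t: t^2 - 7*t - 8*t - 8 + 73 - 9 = t^2 - 15*t + 56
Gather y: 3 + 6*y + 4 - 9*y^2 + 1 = -9*y^2 + 6*y + 8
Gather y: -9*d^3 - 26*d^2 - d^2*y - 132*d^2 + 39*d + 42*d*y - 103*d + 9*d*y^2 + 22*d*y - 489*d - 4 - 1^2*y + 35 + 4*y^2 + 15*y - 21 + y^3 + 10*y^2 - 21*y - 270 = -9*d^3 - 158*d^2 - 553*d + y^3 + y^2*(9*d + 14) + y*(-d^2 + 64*d - 7) - 260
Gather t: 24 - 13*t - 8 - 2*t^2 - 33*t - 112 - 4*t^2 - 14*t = -6*t^2 - 60*t - 96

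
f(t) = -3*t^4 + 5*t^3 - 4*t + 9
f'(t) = -12*t^3 + 15*t^2 - 4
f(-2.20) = -105.72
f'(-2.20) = 196.38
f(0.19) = 8.27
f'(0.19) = -3.54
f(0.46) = 7.51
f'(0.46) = -1.99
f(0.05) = 8.80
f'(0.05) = -3.96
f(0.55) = 7.36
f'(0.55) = -1.46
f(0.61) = 7.28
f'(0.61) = -1.14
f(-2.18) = -101.84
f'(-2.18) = 191.61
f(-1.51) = -17.77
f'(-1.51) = 71.52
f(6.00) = -2823.00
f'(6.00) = -2056.00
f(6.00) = -2823.00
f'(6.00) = -2056.00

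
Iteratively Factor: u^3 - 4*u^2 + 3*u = (u - 1)*(u^2 - 3*u) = u*(u - 1)*(u - 3)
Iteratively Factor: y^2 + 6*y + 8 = (y + 4)*(y + 2)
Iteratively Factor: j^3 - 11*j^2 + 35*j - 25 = (j - 5)*(j^2 - 6*j + 5) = (j - 5)*(j - 1)*(j - 5)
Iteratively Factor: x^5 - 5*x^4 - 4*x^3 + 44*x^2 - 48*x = (x - 2)*(x^4 - 3*x^3 - 10*x^2 + 24*x) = (x - 4)*(x - 2)*(x^3 + x^2 - 6*x) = (x - 4)*(x - 2)^2*(x^2 + 3*x) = (x - 4)*(x - 2)^2*(x + 3)*(x)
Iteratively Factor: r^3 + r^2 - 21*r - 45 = (r + 3)*(r^2 - 2*r - 15) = (r + 3)^2*(r - 5)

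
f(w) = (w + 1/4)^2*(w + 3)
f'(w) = (w + 1/4)^2 + (w + 3)*(2*w + 1/2) = (4*w + 1)*(12*w + 25)/16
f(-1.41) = 2.14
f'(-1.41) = -2.34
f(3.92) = 120.33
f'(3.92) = 75.10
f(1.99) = 25.04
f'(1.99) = 27.37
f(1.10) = 7.47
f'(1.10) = 12.89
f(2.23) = 32.17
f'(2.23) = 32.09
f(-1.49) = 2.32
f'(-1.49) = -2.21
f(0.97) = 5.91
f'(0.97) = 11.18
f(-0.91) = 0.91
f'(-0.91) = -2.32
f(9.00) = 1026.75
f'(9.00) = 307.56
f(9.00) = 1026.75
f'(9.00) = 307.56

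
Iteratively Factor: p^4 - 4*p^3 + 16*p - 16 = (p - 2)*(p^3 - 2*p^2 - 4*p + 8) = (p - 2)*(p + 2)*(p^2 - 4*p + 4) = (p - 2)^2*(p + 2)*(p - 2)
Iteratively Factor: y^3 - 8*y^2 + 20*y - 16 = (y - 2)*(y^2 - 6*y + 8) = (y - 4)*(y - 2)*(y - 2)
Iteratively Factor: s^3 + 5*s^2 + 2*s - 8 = (s + 4)*(s^2 + s - 2) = (s + 2)*(s + 4)*(s - 1)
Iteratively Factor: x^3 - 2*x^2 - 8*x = (x + 2)*(x^2 - 4*x) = (x - 4)*(x + 2)*(x)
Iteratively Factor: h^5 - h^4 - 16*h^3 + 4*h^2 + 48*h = (h + 3)*(h^4 - 4*h^3 - 4*h^2 + 16*h) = (h + 2)*(h + 3)*(h^3 - 6*h^2 + 8*h) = (h - 2)*(h + 2)*(h + 3)*(h^2 - 4*h) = h*(h - 2)*(h + 2)*(h + 3)*(h - 4)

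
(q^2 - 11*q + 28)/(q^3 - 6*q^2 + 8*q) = (q - 7)/(q*(q - 2))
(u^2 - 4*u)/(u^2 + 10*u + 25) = u*(u - 4)/(u^2 + 10*u + 25)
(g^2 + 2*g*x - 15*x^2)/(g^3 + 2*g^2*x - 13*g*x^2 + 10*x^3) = (g - 3*x)/(g^2 - 3*g*x + 2*x^2)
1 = 1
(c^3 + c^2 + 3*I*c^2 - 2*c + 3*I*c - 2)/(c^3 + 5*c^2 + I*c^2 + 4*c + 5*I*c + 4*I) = (c + 2*I)/(c + 4)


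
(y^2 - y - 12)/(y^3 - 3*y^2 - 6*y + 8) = (y + 3)/(y^2 + y - 2)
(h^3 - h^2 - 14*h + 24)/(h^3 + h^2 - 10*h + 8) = (h - 3)/(h - 1)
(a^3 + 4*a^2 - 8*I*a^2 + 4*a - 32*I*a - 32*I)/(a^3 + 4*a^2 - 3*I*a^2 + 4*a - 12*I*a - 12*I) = (a - 8*I)/(a - 3*I)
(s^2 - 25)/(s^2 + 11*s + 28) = (s^2 - 25)/(s^2 + 11*s + 28)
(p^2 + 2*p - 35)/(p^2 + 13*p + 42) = (p - 5)/(p + 6)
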